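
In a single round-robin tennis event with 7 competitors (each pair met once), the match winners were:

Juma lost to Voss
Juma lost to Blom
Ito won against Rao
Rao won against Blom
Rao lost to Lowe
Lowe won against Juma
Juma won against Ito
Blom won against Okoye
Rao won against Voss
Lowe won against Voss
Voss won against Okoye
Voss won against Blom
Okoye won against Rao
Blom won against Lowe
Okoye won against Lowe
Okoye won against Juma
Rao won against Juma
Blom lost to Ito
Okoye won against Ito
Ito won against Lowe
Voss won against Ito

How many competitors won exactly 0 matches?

Win totals: Lowe 3, Ito 3, Juma 1, Okoye 4, Blom 3, Voss 4, Rao 3.
No competitor has exactly 0 wins.

0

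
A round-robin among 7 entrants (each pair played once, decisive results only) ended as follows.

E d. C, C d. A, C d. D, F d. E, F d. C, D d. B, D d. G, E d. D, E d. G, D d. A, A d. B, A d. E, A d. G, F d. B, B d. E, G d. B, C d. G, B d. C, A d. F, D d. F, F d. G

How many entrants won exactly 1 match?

Win totals: A 4, B 2, C 3, D 4, E 3, F 4, G 1.
Exactly 1: G — 1 entrant.

1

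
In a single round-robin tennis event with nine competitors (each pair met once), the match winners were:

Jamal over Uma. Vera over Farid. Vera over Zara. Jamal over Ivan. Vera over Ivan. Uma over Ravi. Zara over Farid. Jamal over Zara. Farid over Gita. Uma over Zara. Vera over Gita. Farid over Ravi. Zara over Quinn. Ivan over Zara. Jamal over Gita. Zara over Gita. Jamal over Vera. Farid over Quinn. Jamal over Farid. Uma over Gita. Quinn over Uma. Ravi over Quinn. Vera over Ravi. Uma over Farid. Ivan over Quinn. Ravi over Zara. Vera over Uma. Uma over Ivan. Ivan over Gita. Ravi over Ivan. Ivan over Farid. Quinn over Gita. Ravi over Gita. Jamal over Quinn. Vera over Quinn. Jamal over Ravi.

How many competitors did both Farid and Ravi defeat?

Farid beat: Gita, Ravi, Quinn.
Ravi beat: Zara, Gita, Ivan, Quinn.
Both beat: Gita, Quinn — 2.

2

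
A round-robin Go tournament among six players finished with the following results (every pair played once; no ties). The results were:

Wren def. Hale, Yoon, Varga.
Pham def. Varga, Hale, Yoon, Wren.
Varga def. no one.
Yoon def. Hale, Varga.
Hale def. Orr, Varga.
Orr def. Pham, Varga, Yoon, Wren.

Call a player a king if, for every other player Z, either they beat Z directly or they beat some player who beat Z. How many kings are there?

3

Hale reaches everyone (king).
Varga cannot reach Hale, Orr, Yoon, Pham, Wren in two steps.
Orr reaches everyone (king).
Yoon cannot reach Pham, Wren in two steps.
Pham reaches everyone (king).
Wren cannot reach Pham in two steps.
Kings: Hale, Orr, Pham — 3.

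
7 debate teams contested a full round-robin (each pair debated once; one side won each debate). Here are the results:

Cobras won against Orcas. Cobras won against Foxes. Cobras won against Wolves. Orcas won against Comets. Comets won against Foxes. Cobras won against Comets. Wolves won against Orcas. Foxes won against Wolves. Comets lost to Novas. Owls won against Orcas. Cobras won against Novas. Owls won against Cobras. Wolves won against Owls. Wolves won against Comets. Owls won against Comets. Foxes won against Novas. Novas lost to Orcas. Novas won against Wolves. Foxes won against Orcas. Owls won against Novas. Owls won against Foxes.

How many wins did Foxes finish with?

3

Foxes' results: beat Novas, Orcas, Wolves; lost to Comets, Cobras, Owls.
That is 3 wins.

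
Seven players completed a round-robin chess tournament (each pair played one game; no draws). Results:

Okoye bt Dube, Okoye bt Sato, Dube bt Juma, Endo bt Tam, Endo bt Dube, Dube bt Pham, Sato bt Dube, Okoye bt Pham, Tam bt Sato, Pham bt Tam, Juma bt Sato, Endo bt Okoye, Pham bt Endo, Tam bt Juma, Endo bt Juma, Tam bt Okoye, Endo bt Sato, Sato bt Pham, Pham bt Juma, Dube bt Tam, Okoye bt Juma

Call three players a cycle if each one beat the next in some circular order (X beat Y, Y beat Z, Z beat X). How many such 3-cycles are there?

9

Win totals: Tam 3, Dube 3, Pham 3, Sato 2, Endo 5, Okoye 4, Juma 1.
A player with w wins dominates both others in C(w,2) triples; summing gives 3 + 3 + 3 + 1 + 10 + 6 + 0 = 26 transitive triples.
Total triples C(7,3) = 35, so cyclic triples = 35 − 26 = 9.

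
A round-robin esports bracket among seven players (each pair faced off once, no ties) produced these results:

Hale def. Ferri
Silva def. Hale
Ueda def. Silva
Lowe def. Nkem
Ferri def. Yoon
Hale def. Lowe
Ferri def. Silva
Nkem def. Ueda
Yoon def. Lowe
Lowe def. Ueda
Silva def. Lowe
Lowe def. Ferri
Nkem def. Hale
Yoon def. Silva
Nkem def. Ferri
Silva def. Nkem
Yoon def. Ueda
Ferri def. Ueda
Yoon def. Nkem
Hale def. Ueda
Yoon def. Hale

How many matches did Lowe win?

3

Lowe's results: beat Ferri, Ueda, Nkem; lost to Silva, Yoon, Hale.
That is 3 wins.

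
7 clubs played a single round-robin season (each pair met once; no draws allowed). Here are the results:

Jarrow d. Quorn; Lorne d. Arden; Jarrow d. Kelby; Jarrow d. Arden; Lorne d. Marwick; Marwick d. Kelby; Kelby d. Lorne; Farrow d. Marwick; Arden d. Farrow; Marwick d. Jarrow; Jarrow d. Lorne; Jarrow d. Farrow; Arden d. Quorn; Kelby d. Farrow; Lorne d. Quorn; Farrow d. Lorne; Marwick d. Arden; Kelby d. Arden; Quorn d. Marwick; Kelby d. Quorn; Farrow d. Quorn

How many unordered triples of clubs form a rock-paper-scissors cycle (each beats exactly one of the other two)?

9

Win totals: Quorn 1, Arden 2, Lorne 3, Marwick 3, Jarrow 5, Farrow 3, Kelby 4.
A club with w wins dominates both others in C(w,2) triples; summing gives 0 + 1 + 3 + 3 + 10 + 3 + 6 = 26 transitive triples.
Total triples C(7,3) = 35, so cyclic triples = 35 − 26 = 9.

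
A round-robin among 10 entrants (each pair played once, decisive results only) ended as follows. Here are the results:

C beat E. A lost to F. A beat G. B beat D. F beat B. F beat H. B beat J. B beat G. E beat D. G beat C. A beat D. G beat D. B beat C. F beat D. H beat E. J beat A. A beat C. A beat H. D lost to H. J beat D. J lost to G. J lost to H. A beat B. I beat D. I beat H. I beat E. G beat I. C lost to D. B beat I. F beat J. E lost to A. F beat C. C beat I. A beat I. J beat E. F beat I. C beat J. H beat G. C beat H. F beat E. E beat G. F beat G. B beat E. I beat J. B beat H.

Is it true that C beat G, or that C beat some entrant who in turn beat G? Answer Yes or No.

Yes

C did not beat G directly.
C beat E, H, I, J. Of those, E beat G.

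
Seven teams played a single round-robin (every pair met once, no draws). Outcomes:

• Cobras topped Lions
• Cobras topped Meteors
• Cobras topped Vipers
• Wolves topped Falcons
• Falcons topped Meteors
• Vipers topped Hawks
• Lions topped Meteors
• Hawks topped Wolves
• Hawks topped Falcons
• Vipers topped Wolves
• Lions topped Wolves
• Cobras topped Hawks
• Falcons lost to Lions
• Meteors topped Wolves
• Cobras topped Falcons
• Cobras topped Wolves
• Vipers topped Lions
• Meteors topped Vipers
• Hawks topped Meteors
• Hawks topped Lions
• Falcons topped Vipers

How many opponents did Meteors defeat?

2

Meteors' results: beat Wolves, Vipers; lost to Lions, Cobras, Hawks, Falcons.
That is 2 wins.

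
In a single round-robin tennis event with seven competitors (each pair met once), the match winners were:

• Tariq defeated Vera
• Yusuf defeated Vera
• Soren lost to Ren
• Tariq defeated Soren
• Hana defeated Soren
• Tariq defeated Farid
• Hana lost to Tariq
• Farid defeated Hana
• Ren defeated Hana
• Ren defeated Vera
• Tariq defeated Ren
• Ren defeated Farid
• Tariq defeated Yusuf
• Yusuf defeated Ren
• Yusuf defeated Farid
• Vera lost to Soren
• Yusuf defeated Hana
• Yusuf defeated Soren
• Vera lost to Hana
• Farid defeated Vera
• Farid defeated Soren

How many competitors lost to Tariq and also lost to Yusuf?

Tariq beat: Yusuf, Ren, Farid, Vera, Soren, Hana.
Yusuf beat: Ren, Farid, Vera, Soren, Hana.
Both beat: Ren, Farid, Vera, Soren, Hana — 5.

5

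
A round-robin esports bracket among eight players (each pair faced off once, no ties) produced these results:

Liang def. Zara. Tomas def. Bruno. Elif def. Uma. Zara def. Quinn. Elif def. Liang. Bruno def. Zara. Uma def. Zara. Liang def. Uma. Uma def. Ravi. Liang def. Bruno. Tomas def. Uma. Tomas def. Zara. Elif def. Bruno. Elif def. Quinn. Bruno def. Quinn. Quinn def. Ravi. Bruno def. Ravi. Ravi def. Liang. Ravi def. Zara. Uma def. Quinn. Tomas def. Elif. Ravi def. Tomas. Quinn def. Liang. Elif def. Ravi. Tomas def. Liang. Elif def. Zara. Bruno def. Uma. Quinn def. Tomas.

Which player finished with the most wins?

Elif

Win totals: Ravi 3, Tomas 5, Quinn 3, Uma 3, Liang 3, Zara 1, Elif 6, Bruno 4.
Elif leads with 6 wins (next highest: 5).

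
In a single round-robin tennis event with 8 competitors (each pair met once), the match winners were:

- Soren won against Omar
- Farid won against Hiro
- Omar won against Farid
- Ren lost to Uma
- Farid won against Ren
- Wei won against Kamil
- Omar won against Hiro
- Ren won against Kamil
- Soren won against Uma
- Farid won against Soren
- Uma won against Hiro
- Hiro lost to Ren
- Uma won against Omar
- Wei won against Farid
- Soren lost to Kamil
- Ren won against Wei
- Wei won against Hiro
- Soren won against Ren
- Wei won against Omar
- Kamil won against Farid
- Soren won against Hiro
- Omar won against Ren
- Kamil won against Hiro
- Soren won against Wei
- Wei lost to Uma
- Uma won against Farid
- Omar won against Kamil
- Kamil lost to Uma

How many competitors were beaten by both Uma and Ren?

Uma beat: Farid, Ren, Kamil, Hiro, Omar, Wei.
Ren beat: Kamil, Hiro, Wei.
Both beat: Kamil, Hiro, Wei — 3.

3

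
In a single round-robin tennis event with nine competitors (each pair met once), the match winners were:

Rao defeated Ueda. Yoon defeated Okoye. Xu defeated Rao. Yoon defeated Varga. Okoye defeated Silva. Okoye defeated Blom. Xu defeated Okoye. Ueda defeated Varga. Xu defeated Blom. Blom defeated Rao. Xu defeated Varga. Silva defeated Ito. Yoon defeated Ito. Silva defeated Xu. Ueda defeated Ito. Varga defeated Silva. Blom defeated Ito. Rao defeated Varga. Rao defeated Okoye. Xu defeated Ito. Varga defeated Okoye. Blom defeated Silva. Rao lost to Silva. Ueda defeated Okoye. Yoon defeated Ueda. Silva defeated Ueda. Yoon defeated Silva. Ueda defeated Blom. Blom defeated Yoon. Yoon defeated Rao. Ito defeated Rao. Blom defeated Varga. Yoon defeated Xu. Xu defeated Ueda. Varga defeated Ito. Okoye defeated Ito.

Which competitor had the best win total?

Win totals: Okoye 3, Rao 3, Xu 6, Yoon 7, Ueda 4, Silva 4, Varga 3, Blom 5, Ito 1.
Yoon leads with 7 wins (next highest: 6).

Yoon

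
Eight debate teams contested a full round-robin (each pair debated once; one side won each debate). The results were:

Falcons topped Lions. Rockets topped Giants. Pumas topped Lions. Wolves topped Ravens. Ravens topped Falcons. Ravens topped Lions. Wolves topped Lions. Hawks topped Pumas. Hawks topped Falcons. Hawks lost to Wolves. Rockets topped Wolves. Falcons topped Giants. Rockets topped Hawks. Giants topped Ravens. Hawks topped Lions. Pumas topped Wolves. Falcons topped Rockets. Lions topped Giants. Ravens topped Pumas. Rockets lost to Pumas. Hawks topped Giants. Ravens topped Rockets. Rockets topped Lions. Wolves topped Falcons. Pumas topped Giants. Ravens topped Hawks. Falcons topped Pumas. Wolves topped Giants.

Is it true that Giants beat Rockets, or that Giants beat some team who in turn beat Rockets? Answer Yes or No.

Yes

Giants did not beat Rockets directly.
Giants beat Ravens. Of those, Ravens beat Rockets.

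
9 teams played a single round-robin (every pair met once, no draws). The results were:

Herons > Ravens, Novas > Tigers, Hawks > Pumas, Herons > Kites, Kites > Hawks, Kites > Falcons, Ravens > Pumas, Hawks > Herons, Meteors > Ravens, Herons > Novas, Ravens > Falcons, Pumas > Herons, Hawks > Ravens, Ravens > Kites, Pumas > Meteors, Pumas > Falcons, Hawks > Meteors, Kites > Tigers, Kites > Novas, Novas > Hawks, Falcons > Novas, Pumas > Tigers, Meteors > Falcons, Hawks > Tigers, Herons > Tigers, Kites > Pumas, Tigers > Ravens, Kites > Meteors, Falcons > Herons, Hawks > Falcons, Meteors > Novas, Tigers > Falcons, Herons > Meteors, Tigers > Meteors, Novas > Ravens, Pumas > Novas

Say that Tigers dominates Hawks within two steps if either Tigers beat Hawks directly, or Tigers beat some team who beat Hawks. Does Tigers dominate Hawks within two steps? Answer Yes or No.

No

Tigers did not beat Hawks directly.
Tigers beat Falcons, Meteors, Ravens, but each of them lost to Hawks. No two-step path.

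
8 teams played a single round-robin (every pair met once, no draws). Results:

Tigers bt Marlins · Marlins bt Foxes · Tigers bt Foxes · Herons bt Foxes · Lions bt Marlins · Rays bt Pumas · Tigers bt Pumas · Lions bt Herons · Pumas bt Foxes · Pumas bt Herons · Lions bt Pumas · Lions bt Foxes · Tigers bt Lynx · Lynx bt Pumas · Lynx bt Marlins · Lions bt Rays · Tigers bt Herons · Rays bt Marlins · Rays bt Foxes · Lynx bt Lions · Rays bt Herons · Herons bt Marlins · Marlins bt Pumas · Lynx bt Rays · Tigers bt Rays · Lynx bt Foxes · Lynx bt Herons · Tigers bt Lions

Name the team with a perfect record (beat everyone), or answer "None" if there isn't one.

Tigers

Tigers has 7 wins out of 7 opponents — a perfect record.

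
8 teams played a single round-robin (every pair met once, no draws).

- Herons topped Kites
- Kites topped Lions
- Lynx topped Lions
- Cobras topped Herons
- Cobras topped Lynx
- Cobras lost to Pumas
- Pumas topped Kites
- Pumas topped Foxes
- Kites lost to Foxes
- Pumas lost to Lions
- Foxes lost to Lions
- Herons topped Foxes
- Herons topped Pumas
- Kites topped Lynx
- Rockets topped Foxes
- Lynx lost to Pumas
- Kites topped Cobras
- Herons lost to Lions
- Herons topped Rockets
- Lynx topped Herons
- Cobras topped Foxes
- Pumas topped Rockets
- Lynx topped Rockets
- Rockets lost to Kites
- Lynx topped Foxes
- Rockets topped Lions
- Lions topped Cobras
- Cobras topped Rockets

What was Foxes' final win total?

1

Foxes' results: beat Kites; lost to Herons, Cobras, Lions, Lynx, Pumas, Rockets.
That is 1 win.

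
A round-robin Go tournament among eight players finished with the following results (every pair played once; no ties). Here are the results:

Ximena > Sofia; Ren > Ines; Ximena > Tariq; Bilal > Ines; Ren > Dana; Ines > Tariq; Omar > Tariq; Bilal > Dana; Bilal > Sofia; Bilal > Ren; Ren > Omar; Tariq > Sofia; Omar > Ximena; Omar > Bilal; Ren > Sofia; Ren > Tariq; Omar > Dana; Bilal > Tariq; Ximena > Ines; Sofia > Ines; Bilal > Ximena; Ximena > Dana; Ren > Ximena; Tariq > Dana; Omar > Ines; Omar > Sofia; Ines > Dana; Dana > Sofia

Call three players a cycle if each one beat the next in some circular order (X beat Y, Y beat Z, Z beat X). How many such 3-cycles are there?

Win totals: Ren 6, Dana 1, Ximena 4, Bilal 6, Omar 6, Sofia 1, Ines 2, Tariq 2.
A player with w wins dominates both others in C(w,2) triples; summing gives 15 + 0 + 6 + 15 + 15 + 0 + 1 + 1 = 53 transitive triples.
Total triples C(8,3) = 56, so cyclic triples = 56 − 53 = 3.

3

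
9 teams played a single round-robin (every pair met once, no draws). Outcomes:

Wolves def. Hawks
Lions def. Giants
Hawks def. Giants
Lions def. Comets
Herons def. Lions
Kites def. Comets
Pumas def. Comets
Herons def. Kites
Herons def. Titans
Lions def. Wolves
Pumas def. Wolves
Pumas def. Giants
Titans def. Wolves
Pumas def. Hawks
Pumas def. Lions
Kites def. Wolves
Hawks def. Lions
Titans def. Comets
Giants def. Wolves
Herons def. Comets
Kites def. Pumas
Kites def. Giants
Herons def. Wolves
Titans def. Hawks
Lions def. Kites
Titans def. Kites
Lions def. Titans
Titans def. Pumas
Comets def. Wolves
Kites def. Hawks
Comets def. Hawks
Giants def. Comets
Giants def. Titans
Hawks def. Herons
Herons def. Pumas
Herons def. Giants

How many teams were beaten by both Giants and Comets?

1

Giants beat: Titans, Wolves, Comets.
Comets beat: Wolves, Hawks.
Both beat: Wolves — 1.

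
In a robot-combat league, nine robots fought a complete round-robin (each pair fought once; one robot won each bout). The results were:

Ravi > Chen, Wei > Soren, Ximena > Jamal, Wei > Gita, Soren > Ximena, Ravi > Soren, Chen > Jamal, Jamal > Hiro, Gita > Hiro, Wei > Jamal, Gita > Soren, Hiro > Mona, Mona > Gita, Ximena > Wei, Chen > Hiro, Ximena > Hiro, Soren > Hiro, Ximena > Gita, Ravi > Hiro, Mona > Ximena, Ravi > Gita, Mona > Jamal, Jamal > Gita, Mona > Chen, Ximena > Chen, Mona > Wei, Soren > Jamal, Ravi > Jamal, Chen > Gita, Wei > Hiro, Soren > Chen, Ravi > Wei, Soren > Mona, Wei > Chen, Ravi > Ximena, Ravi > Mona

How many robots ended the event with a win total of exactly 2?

Win totals: Hiro 1, Wei 5, Chen 3, Gita 2, Ravi 8, Soren 5, Mona 5, Jamal 2, Ximena 5.
Exactly 2: Gita, Jamal — 2 robots.

2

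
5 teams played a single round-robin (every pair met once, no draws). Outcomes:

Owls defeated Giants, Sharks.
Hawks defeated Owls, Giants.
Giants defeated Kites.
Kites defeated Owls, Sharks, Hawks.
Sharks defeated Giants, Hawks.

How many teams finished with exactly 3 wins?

1

Win totals: Hawks 2, Kites 3, Owls 2, Giants 1, Sharks 2.
Exactly 3: Kites — 1 team.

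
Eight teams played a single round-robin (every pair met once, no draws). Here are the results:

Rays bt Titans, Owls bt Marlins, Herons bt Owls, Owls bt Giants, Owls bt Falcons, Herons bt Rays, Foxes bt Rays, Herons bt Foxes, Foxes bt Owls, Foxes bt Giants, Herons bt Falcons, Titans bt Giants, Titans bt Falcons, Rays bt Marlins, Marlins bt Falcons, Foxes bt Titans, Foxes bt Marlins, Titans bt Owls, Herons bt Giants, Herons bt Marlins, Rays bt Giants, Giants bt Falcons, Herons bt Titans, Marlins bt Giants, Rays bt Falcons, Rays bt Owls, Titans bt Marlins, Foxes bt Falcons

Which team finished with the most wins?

Win totals: Falcons 0, Rays 5, Giants 1, Foxes 6, Titans 4, Marlins 2, Herons 7, Owls 3.
Herons leads with 7 wins (next highest: 6).

Herons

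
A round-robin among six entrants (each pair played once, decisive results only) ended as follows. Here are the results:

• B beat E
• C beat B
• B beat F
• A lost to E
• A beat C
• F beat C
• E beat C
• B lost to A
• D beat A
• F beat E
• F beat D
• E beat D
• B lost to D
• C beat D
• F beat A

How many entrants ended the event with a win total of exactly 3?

1

Win totals: A 2, B 2, C 2, D 2, E 3, F 4.
Exactly 3: E — 1 entrant.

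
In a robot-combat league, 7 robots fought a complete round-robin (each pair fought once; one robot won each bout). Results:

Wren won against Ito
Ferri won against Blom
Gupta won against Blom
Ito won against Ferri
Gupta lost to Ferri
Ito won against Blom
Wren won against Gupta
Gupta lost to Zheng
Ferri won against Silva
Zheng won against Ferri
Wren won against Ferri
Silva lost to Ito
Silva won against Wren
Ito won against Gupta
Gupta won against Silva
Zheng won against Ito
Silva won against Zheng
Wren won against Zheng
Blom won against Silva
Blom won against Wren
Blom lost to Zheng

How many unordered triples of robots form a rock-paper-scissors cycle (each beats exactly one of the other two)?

Win totals: Gupta 2, Ferri 3, Ito 4, Zheng 4, Silva 2, Wren 4, Blom 2.
A robot with w wins dominates both others in C(w,2) triples; summing gives 1 + 3 + 6 + 6 + 1 + 6 + 1 = 24 transitive triples.
Total triples C(7,3) = 35, so cyclic triples = 35 − 24 = 11.

11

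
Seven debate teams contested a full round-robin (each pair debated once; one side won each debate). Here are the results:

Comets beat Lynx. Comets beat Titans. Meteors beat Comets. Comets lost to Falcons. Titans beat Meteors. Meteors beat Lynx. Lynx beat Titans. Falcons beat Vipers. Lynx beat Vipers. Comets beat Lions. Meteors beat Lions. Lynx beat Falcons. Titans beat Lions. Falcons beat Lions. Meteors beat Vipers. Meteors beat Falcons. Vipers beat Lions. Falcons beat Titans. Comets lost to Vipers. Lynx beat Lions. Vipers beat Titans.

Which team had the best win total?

Meteors

Win totals: Titans 2, Lions 0, Falcons 4, Comets 3, Lynx 4, Vipers 3, Meteors 5.
Meteors leads with 5 wins (next highest: 4).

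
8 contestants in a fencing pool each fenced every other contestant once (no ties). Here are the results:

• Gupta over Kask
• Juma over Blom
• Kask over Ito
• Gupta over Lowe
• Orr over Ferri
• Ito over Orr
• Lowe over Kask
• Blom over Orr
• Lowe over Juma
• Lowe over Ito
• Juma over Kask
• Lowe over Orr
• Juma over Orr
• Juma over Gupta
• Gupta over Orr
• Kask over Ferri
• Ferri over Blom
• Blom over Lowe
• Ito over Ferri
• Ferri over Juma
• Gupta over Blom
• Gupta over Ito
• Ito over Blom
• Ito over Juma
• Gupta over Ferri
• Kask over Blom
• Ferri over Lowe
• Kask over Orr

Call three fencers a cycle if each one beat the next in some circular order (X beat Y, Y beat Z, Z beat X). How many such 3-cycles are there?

Win totals: Ferri 3, Orr 1, Blom 2, Juma 4, Ito 4, Kask 4, Gupta 6, Lowe 4.
A fencer with w wins dominates both others in C(w,2) triples; summing gives 3 + 0 + 1 + 6 + 6 + 6 + 15 + 6 = 43 transitive triples.
Total triples C(8,3) = 56, so cyclic triples = 56 − 43 = 13.

13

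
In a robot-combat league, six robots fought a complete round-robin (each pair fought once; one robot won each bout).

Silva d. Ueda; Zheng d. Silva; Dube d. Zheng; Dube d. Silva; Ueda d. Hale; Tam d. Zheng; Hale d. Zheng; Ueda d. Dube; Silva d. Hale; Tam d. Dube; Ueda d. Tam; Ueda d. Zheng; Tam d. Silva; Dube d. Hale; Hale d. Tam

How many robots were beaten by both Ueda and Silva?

1

Ueda beat: Dube, Hale, Tam, Zheng.
Silva beat: Hale, Ueda.
Both beat: Hale — 1.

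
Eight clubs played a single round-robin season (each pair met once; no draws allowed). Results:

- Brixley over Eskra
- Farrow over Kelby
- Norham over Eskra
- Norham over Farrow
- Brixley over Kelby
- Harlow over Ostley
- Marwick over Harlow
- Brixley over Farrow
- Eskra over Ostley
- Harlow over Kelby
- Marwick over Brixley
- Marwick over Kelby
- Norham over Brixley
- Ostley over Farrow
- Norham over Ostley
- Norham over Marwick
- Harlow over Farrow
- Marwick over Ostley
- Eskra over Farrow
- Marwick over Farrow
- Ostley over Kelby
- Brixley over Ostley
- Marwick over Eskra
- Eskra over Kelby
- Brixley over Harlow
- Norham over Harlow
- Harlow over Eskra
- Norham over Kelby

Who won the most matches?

Win totals: Harlow 4, Ostley 2, Eskra 3, Norham 7, Brixley 5, Farrow 1, Marwick 6, Kelby 0.
Norham leads with 7 wins (next highest: 6).

Norham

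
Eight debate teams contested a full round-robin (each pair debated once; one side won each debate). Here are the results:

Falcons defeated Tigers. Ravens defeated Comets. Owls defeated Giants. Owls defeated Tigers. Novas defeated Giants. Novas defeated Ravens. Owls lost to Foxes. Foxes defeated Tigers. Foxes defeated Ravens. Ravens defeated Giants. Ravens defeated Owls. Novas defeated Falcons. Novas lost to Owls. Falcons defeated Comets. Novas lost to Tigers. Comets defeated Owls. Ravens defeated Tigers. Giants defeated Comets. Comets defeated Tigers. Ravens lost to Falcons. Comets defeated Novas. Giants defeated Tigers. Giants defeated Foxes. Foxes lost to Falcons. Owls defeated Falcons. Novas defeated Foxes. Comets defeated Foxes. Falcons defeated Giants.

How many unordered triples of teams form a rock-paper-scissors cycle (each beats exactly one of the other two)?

16

Win totals: Tigers 1, Falcons 5, Owls 4, Giants 3, Foxes 3, Comets 4, Novas 4, Ravens 4.
A team with w wins dominates both others in C(w,2) triples; summing gives 0 + 10 + 6 + 3 + 3 + 6 + 6 + 6 = 40 transitive triples.
Total triples C(8,3) = 56, so cyclic triples = 56 − 40 = 16.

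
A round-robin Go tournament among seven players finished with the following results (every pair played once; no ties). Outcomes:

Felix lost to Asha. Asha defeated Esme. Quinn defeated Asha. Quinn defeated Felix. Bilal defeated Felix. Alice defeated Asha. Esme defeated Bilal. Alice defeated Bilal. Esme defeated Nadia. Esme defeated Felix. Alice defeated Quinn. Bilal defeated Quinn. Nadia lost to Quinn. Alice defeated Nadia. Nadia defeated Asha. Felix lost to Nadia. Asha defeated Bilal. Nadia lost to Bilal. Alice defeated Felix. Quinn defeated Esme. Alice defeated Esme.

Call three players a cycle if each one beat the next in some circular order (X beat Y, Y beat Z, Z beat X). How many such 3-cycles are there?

4

Win totals: Felix 0, Esme 3, Bilal 3, Nadia 2, Asha 3, Alice 6, Quinn 4.
A player with w wins dominates both others in C(w,2) triples; summing gives 0 + 3 + 3 + 1 + 3 + 15 + 6 = 31 transitive triples.
Total triples C(7,3) = 35, so cyclic triples = 35 − 31 = 4.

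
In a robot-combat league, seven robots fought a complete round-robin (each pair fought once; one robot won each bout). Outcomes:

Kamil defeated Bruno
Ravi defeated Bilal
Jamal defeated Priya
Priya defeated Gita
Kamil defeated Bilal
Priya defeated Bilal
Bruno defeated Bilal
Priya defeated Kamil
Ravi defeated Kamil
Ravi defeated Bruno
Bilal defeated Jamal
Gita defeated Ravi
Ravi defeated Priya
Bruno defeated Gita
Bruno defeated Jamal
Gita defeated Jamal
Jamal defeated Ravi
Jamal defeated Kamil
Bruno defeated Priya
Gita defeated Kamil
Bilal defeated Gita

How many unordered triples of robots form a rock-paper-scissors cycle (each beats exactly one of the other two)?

Win totals: Jamal 3, Priya 3, Ravi 4, Gita 3, Bruno 4, Bilal 2, Kamil 2.
A robot with w wins dominates both others in C(w,2) triples; summing gives 3 + 3 + 6 + 3 + 6 + 1 + 1 = 23 transitive triples.
Total triples C(7,3) = 35, so cyclic triples = 35 − 23 = 12.

12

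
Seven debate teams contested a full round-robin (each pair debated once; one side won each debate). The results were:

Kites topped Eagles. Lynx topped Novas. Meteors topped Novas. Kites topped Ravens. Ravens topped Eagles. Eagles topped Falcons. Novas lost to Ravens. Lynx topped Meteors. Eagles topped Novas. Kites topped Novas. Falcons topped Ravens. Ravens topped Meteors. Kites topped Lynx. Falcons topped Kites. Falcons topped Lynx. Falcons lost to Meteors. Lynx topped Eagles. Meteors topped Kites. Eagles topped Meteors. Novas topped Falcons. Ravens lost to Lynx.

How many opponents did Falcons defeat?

3

Falcons' results: beat Kites, Ravens, Lynx; lost to Eagles, Meteors, Novas.
That is 3 wins.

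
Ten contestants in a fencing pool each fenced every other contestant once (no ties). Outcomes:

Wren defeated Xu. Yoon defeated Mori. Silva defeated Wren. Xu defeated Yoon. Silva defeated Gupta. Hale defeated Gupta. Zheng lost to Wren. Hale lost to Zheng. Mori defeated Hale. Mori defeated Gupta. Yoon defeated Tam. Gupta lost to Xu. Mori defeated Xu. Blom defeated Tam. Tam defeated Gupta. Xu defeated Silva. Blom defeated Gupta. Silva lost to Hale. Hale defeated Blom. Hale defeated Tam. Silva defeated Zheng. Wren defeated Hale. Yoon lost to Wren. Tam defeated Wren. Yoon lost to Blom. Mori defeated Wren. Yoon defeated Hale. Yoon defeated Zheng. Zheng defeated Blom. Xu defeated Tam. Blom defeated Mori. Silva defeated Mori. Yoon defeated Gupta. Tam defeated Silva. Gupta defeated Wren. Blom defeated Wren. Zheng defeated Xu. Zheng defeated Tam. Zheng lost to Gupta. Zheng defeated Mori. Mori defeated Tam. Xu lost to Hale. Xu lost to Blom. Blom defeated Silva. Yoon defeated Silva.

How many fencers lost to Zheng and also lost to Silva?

1

Zheng beat: Mori, Tam, Xu, Blom, Hale.
Silva beat: Mori, Wren, Gupta, Zheng.
Both beat: Mori — 1.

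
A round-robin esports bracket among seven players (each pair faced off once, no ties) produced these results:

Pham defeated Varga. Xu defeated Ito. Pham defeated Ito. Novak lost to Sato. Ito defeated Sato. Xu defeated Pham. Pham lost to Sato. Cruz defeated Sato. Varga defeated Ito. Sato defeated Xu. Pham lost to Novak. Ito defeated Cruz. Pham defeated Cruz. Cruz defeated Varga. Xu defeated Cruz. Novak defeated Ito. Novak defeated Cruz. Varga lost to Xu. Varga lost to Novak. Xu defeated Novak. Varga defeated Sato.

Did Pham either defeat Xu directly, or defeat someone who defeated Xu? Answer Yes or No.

Pham did not beat Xu directly.
Pham beat Varga, Ito, Cruz, but each of them lost to Xu. No two-step path.

No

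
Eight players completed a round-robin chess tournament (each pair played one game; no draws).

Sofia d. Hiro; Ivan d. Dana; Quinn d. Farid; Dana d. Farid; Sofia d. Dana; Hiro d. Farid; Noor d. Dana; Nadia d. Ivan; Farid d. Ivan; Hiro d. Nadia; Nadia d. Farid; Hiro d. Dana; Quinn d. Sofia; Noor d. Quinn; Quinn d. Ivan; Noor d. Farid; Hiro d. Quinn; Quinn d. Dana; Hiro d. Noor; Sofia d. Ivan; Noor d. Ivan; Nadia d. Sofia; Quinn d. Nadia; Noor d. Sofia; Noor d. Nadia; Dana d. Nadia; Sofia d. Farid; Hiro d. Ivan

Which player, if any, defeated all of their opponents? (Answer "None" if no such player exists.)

None

Highest win total is Noor with 6 (out of 7 possible).
Noor lost to Hiro, so no player went undefeated.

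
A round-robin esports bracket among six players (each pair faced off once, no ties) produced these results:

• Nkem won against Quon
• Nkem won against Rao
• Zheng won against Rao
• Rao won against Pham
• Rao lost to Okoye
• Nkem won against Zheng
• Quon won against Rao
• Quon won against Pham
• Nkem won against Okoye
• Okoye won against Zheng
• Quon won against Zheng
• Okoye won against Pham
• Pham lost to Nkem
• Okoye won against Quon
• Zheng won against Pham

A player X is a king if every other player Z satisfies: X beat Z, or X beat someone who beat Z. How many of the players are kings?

Rao cannot reach Quon, Okoye, Nkem, Zheng in two steps.
Quon cannot reach Okoye, Nkem in two steps.
Pham cannot reach Rao, Quon, Okoye, Nkem, Zheng in two steps.
Okoye cannot reach Nkem in two steps.
Nkem reaches everyone (king).
Zheng cannot reach Quon, Okoye, Nkem in two steps.
Kings: Nkem — 1.

1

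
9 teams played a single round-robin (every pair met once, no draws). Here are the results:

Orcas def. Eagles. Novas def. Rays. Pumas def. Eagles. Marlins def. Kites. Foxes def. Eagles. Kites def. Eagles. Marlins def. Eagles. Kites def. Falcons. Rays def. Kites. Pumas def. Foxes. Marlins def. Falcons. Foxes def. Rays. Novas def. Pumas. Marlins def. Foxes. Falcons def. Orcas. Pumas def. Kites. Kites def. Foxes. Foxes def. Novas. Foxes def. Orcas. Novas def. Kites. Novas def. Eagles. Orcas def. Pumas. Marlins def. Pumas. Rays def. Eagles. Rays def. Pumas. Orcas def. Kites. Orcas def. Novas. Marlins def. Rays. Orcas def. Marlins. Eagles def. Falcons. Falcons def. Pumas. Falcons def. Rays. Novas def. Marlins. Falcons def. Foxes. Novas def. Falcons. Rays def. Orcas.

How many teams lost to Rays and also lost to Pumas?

2

Rays beat: Orcas, Eagles, Kites, Pumas.
Pumas beat: Eagles, Kites, Foxes.
Both beat: Eagles, Kites — 2.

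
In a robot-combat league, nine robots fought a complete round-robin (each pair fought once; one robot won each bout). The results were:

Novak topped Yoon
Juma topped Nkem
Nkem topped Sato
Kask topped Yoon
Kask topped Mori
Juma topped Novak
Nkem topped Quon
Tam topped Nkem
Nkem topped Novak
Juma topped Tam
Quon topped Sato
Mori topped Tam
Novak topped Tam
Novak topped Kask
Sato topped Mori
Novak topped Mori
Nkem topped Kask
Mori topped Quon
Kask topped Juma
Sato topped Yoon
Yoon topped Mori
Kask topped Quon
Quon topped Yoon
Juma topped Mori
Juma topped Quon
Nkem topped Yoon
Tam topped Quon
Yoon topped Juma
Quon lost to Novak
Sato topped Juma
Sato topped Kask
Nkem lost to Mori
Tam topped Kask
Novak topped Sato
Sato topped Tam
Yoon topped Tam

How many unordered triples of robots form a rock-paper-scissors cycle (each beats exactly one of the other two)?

23

Win totals: Sato 5, Mori 3, Quon 2, Novak 6, Kask 4, Nkem 5, Juma 5, Tam 3, Yoon 3.
A robot with w wins dominates both others in C(w,2) triples; summing gives 10 + 3 + 1 + 15 + 6 + 10 + 10 + 3 + 3 = 61 transitive triples.
Total triples C(9,3) = 84, so cyclic triples = 84 − 61 = 23.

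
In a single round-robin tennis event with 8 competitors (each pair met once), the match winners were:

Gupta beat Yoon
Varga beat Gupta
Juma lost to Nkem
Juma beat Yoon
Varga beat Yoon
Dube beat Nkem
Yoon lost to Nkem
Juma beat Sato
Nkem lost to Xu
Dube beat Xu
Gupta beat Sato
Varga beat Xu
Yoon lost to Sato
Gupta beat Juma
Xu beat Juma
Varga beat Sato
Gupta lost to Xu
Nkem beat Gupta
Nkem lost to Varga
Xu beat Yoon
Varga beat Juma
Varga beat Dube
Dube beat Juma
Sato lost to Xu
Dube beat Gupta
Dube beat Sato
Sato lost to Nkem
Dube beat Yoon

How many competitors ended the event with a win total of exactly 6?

1

Win totals: Dube 6, Nkem 4, Varga 7, Juma 2, Yoon 0, Sato 1, Xu 5, Gupta 3.
Exactly 6: Dube — 1 competitor.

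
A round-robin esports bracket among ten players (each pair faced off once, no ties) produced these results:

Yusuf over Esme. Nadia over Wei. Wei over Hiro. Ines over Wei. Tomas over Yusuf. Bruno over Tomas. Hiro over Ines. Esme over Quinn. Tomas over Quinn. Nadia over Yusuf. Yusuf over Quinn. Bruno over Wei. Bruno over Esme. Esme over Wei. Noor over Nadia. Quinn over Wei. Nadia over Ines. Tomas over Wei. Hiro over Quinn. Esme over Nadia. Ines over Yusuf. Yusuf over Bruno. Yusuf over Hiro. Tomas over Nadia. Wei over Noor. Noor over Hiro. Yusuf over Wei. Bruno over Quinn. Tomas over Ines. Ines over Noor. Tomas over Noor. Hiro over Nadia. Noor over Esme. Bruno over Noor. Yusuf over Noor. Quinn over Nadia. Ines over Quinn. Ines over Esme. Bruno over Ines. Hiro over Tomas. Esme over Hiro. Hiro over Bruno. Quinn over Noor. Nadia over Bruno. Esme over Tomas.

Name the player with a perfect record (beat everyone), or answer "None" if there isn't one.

None

Highest win total is Yusuf with 6 (out of 9 possible).
Yusuf lost to Nadia, Ines, Tomas, so no player went undefeated.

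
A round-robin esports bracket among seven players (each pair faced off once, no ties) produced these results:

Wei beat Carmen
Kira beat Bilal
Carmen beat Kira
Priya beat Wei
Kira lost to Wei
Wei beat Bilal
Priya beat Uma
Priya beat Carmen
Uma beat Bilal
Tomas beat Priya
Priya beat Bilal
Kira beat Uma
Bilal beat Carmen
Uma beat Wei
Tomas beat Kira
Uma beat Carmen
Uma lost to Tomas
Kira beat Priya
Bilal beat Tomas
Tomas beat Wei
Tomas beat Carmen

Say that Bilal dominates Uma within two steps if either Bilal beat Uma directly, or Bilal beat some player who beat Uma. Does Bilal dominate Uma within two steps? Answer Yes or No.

Yes

Bilal did not beat Uma directly.
Bilal beat Carmen, Tomas. Of those, Tomas beat Uma.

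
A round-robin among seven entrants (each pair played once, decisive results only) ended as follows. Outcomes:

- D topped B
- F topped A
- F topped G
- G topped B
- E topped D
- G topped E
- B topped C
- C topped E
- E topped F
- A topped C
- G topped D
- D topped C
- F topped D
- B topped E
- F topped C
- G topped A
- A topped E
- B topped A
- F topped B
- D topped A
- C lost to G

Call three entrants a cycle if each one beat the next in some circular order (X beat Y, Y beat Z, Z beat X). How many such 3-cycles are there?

7

Win totals: A 2, B 3, C 1, D 3, E 2, F 5, G 5.
An entrant with w wins dominates both others in C(w,2) triples; summing gives 1 + 3 + 0 + 3 + 1 + 10 + 10 = 28 transitive triples.
Total triples C(7,3) = 35, so cyclic triples = 35 − 28 = 7.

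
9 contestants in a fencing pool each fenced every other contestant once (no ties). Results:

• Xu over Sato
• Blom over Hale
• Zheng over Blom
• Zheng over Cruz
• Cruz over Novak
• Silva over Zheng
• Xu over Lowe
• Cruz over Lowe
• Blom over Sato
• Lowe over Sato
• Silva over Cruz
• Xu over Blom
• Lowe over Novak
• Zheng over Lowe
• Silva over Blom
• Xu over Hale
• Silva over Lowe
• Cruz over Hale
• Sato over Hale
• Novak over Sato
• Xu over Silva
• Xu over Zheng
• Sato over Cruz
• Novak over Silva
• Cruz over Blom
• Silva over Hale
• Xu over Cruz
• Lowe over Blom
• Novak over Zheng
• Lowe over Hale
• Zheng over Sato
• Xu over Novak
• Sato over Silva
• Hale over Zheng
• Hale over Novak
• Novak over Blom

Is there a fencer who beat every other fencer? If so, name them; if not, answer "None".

Xu has 8 wins out of 8 opponents — a perfect record.

Xu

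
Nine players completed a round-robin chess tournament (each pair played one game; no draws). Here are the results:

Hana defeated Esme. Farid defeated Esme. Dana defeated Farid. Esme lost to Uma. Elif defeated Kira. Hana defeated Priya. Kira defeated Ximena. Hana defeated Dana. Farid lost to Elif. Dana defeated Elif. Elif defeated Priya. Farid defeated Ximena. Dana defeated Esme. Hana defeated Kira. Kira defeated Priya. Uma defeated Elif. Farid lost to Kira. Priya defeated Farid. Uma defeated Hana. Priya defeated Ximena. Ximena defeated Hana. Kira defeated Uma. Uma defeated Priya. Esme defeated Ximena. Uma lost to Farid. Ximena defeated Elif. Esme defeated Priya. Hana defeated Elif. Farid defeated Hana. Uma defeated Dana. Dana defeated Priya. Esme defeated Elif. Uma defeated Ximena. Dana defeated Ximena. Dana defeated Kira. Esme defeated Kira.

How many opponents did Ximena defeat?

2

Ximena's results: beat Elif, Hana; lost to Kira, Esme, Uma, Farid, Dana, Priya.
That is 2 wins.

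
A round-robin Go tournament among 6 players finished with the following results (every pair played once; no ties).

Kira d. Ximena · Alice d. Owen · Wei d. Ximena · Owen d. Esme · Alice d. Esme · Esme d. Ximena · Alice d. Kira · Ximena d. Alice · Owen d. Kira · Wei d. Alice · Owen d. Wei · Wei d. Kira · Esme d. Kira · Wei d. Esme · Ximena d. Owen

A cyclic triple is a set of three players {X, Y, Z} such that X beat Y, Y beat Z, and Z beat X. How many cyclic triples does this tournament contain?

6

Of the C(6,3) = 20 triples, the cyclic ones are: {Wei, Ximena, Owen}; {Wei, Alice, Owen}; {Ximena, Kira, Alice}; {Ximena, Kira, Owen}; {Ximena, Alice, Esme}; {Ximena, Esme, Owen}.
That is 6.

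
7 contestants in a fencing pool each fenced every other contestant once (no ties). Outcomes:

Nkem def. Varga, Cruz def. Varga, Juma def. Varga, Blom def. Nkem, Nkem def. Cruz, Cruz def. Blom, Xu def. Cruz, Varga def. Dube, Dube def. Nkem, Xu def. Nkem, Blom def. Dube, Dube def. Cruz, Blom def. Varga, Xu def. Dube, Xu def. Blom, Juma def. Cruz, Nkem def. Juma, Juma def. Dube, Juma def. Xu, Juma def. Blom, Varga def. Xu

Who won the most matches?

Win totals: Xu 4, Nkem 3, Dube 2, Juma 5, Cruz 2, Blom 3, Varga 2.
Juma leads with 5 wins (next highest: 4).

Juma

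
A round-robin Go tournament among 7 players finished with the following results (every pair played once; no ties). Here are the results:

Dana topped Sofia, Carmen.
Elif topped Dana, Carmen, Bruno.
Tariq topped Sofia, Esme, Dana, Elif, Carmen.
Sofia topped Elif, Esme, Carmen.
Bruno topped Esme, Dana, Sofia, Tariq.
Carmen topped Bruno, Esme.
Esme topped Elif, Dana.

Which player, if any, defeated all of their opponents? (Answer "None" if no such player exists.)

None

Highest win total is Tariq with 5 (out of 6 possible).
Tariq lost to Bruno, so no player went undefeated.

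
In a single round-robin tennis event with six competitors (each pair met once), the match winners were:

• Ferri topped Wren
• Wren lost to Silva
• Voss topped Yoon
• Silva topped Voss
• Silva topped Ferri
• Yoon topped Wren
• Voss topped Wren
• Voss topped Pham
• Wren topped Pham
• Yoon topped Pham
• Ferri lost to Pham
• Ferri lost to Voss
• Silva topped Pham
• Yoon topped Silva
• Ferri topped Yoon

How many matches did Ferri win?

2

Ferri's results: beat Wren, Yoon; lost to Voss, Pham, Silva.
That is 2 wins.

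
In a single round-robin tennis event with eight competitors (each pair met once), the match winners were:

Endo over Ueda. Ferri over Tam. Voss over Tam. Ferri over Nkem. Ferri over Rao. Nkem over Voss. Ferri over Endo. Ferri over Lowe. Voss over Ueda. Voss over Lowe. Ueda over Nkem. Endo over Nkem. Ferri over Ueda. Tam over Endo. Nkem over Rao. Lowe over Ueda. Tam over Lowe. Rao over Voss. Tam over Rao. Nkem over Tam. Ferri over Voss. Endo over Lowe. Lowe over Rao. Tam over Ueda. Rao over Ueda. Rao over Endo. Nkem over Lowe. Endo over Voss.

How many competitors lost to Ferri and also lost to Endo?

Ferri beat: Voss, Lowe, Nkem, Ueda, Tam, Endo, Rao.
Endo beat: Voss, Lowe, Nkem, Ueda.
Both beat: Voss, Lowe, Nkem, Ueda — 4.

4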